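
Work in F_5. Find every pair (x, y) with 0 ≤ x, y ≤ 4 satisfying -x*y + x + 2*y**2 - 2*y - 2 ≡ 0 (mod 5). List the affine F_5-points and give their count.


Affine F_5-points: {(0, 3), (2, 0), (2, 2), (4, 4)}; count = 4.

For each of the 25 pairs (x, y) ∈ F_5², evaluate f(x, y) mod 5. Record the zeros.
  x = 0: [0↦3, 1↦3, 2↦2, 3↦0, 4↦2]  zeros at y ∈ {3}
  x = 1: [0↦4, 1↦3, 2↦1, 3↦3, 4↦4]  zeros at y ∈ ∅
  x = 2: [0↦0, 1↦3, 2↦0, 3↦1, 4↦1]  zeros at y ∈ {0, 2}
  x = 3: [0↦1, 1↦3, 2↦4, 3↦4, 4↦3]  zeros at y ∈ ∅
  x = 4: [0↦2, 1↦3, 2↦3, 3↦2, 4↦0]  zeros at y ∈ {4}
Collecting zeros: affine points = {(0, 3), (2, 0), (2, 2), (4, 4)}.
Total count |C(F_5)_aff| = 4.


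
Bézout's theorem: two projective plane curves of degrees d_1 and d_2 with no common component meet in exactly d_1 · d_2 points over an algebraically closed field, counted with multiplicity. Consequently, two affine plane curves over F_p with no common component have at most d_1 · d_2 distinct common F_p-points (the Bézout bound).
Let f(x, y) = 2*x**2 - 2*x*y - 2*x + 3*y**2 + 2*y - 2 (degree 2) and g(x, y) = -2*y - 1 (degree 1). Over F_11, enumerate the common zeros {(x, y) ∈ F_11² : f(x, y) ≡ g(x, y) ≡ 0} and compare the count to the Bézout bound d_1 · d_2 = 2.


Common zeros: ∅; count = 0; Bézout bound = 2.

deg(f) = 2, deg(g) = 1, so Bézout bound = 2.
Scan x ∈ F_11. For each x, list the y ∈ F_11 with f(x, y) ≡ 0 and those with g(x, y) ≡ 0 (mod 11); the common zeros in that column are the intersection.
  x = 0: f ≡ 0 at y ∈ ∅; g ≡ 0 at y ∈ {5}; common: ∅.
  x = 1: f ≡ 0 at y ∈ ∅; g ≡ 0 at y ∈ {5}; common: ∅.
  x = 2: f ≡ 0 at y ∈ ∅; g ≡ 0 at y ∈ {5}; common: ∅.
  x = 3: f ≡ 0 at y ∈ ∅; g ≡ 0 at y ∈ {5}; common: ∅.
  x = 4: f ≡ 0 at y ∈ {0, 2}; g ≡ 0 at y ∈ {5}; common: ∅.
  x = 5: f ≡ 0 at y ∈ {1, 9}; g ≡ 0 at y ∈ {5}; common: ∅.
  x = 6: f ≡ 0 at y ∈ {3, 4}; g ≡ 0 at y ∈ {5}; common: ∅.
  x = 7: f ≡ 0 at y ∈ ∅; g ≡ 0 at y ∈ {5}; common: ∅.
  x = 8: f ≡ 0 at y ∈ {0, 1}; g ≡ 0 at y ∈ {5}; common: ∅.
  x = 9: f ≡ 0 at y ∈ {3, 6}; g ≡ 0 at y ∈ {5}; common: ∅.
  x = 10: f ≡ 0 at y ∈ {2, 4}; g ≡ 0 at y ∈ {5}; common: ∅.
Collecting: common zeros = ∅, so the count is 0.
Comparison with the Bézout bound: 0 ≤ 2 = deg(f)·deg(g), as expected for curves with no common component (the affine F_11-count falls short of the bound because intersections may lie at infinity, over extension fields, or carry multiplicity).


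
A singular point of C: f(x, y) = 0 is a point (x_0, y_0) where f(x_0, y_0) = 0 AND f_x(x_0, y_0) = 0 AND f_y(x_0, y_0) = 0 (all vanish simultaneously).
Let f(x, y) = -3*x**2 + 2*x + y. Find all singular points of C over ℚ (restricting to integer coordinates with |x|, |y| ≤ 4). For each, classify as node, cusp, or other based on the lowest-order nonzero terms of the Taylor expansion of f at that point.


No singular points in the scanned grid; C is smooth there.

Compute partial derivatives:
  f_x = 2 - 6*x.
  f_y = 1.
f_y = 1 is a nonzero constant, so f_y never vanishes: no point (x, y) can satisfy f = f_x = f_y = 0. In particular no (x, y) ∈ {−4, ..., 4}² is singular; the curve is smooth.


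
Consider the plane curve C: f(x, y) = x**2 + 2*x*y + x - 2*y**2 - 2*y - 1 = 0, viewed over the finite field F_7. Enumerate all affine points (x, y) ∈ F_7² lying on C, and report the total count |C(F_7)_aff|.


Affine F_7-points: {(1, 2), (1, 5), (2, 3), (2, 5), (5, 1), (5, 3), (6, 1), (6, 4)}; count = 8.

For each of the 49 pairs (x, y) ∈ F_7², evaluate f(x, y) mod 7. Record the zeros.
  x = 0: [0↦6, 1↦2, 2↦1, 3↦3, 4↦1, 5↦2, 6↦6]  zeros at y ∈ ∅
  x = 1: [0↦1, 1↦6, 2↦0, 3↦4, 4↦4, 5↦0, 6↦6]  zeros at y ∈ {2, 5}
  x = 2: [0↦5, 1↦5, 2↦1, 3↦0, 4↦2, 5↦0, 6↦1]  zeros at y ∈ {3, 5}
  x = 3: [0↦4, 1↦6, 2↦4, 3↦5, 4↦2, 5↦2, 6↦5]  zeros at y ∈ ∅
  x = 4: [0↦5, 1↦2, 2↦2, 3↦5, 4↦4, 5↦6, 6↦4]  zeros at y ∈ ∅
  x = 5: [0↦1, 1↦0, 2↦2, 3↦0, 4↦1, 5↦5, 6↦5]  zeros at y ∈ {1, 3}
  x = 6: [0↦6, 1↦0, 2↦4, 3↦4, 4↦0, 5↦6, 6↦1]  zeros at y ∈ {1, 4}
Collecting zeros: affine points = {(1, 2), (1, 5), (2, 3), (2, 5), (5, 1), (5, 3), (6, 1), (6, 4)}.
Total count |C(F_7)_aff| = 8.


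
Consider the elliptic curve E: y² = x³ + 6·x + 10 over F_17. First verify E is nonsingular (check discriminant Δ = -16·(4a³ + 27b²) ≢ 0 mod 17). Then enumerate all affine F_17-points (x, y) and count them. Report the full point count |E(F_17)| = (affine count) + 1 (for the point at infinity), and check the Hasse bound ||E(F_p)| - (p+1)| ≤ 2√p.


Affine points = {(1, 0), (2, 8), (2, 9), (3, 2), (3, 15), (4, 8), (4, 9), (7, 2), (7, 15), (8, 3), (8, 14), (10, 4), (10, 13), (11, 8), (11, 9), (12, 5), (12, 12), (14, 4), (14, 13)}; affine count = 19; |E(F_17)| = 20.

Discriminant check: Δ ∝ 4a³ + 27b² = 4·6³ + 27·10² = 4·216 + 27·100 ≡ 11 (mod 17). Nonzero ⇒ E is nonsingular.
For each x ∈ F_17, compute rhs = x³ + 6·x + 10 mod 17, then count y ∈ F_17 with y² ≡ rhs.
  x = 0: rhs = 10, matching y values: none (0 points).
  x = 1: rhs = 0, matching y values: 0 (1 points).
  x = 2: rhs = 13, matching y values: 8, 9 (2 points).
  x = 3: rhs = 4, matching y values: 2, 15 (2 points).
  x = 4: rhs = 13, matching y values: 8, 9 (2 points).
  x = 5: rhs = 12, matching y values: none (0 points).
  x = 6: rhs = 7, matching y values: none (0 points).
  x = 7: rhs = 4, matching y values: 2, 15 (2 points).
  x = 8: rhs = 9, matching y values: 3, 14 (2 points).
  x = 9: rhs = 11, matching y values: none (0 points).
  x = 10: rhs = 16, matching y values: 4, 13 (2 points).
  x = 11: rhs = 13, matching y values: 8, 9 (2 points).
  x = 12: rhs = 8, matching y values: 5, 12 (2 points).
  x = 13: rhs = 7, matching y values: none (0 points).
  x = 14: rhs = 16, matching y values: 4, 13 (2 points).
  x = 15: rhs = 7, matching y values: none (0 points).
  x = 16: rhs = 3, matching y values: none (0 points).
Total affine count: 19.
Full point count |E(F_17)| = 19 + 1 = 20.
Hasse bound: |20 − (17+1)| = |2| = 2 ≤ 2√17 ≈ 8.2462 ✓.


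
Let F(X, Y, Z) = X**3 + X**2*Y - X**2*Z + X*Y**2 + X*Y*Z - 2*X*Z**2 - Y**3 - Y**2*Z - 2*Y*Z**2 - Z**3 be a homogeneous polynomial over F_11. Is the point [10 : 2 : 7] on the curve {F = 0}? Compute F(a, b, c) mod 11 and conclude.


F(10,2,7) ≡ 5 (mod 11); P is NOT on the curve.

Evaluate F(10, 2, 7) term-by-term (mod 11).
  X**3 ↦ 1·1000·1·1 = 1000
  X**2*Y ↦ 1·100·2·1 = 200
  -X**2*Z ↦ -1·100·1·7 = -700
  X*Y**2 ↦ 1·10·4·1 = 40
  X*Y*Z ↦ 1·10·2·7 = 140
  -2*X*Z**2 ↦ -2·10·1·49 = -980
  -Y**3 ↦ -1·1·8·1 = -8
  -Y**2*Z ↦ -1·1·4·7 = -28
  -2*Y*Z**2 ↦ -2·1·2·49 = -196
  -Z**3 ↦ -1·1·1·343 = -343
Sum: F(10, 2, 7) = (1000) + (200) + (-700) + (40) + (140) + (-980) + (-8) + (-28) + (-196) + (-343) = -875.
Reducing mod 11: -875 ≡ 5 (mod 11).
Since F(a, b, c) ≡ 5 ≠ 0 (mod 11), P does NOT lie on the curve.


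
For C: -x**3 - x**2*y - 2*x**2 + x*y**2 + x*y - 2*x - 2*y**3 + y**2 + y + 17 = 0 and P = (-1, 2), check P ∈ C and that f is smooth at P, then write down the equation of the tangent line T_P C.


Tangent line at P: 9*x - 25*y + 59 = 0.

Step 1: f(-1, 2) = 0, so P lies on C.
Step 2: partial derivatives
  f_x(x, y) = -3*x**2 - 2*x*y - 4*x + y**2 + y - 2, f_y(x, y) = -x**2 + 2*x*y + x - 6*y**2 + 2*y + 1.
  f_x(P) = 9, f_y(P) = -25 (gradient nonzero, so P is smooth).
Step 3: tangent line at P: 9·(x − -1) + -25·(y − 2) = 0.
Expanding: 9*x - 25*y + 59 = 0.


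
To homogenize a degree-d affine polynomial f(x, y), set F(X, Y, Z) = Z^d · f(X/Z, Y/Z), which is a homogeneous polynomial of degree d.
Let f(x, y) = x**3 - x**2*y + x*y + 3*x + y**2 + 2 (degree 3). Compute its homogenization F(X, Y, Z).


F(X, Y, Z) = X**3 - X**2*Y + X*Y*Z + 3*X*Z**2 + Y**2*Z + 2*Z**3

deg(f) = 3.
Substitute x = X/Z, y = Y/Z into f, then multiply by Z^3.
  monomial 1·x^3·y^0 ↦ 1·X^3·Y^0·Z^0.
  monomial -1·x^2·y^1 ↦ -1·X^2·Y^1·Z^0.
  monomial 1·x^1·y^1 ↦ 1·X^1·Y^1·Z^1.
  monomial 3·x^1·y^0 ↦ 3·X^1·Y^0·Z^2.
  monomial 1·x^0·y^2 ↦ 1·X^0·Y^2·Z^1.
  monomial 2·x^0·y^0 ↦ 2·X^0·Y^0·Z^3.
Collecting: F(X, Y, Z) = X**3 - X**2*Y + X*Y*Z + 3*X*Z**2 + Y**2*Z + 2*Z**3.


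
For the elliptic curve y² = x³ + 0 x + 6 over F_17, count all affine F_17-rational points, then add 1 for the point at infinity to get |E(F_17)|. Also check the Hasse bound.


Affine points = {(3, 4), (3, 13), (4, 6), (4, 11), (6, 1), (6, 16), (7, 3), (7, 14), (8, 5), (8, 12), (9, 2), (9, 15), (12, 0), (14, 8), (14, 9), (15, 7), (15, 10)}; affine count = 17; |E(F_17)| = 18.

Discriminant check: Δ ∝ 4a³ + 27b² = 4·0³ + 27·6² = 4·0 + 27·36 ≡ 3 (mod 17). Nonzero ⇒ E is nonsingular.
For each x ∈ F_17, compute rhs = x³ + 0·x + 6 mod 17, then count y ∈ F_17 with y² ≡ rhs.
  x = 0: rhs = 6, matching y values: none (0 points).
  x = 1: rhs = 7, matching y values: none (0 points).
  x = 2: rhs = 14, matching y values: none (0 points).
  x = 3: rhs = 16, matching y values: 4, 13 (2 points).
  x = 4: rhs = 2, matching y values: 6, 11 (2 points).
  x = 5: rhs = 12, matching y values: none (0 points).
  x = 6: rhs = 1, matching y values: 1, 16 (2 points).
  x = 7: rhs = 9, matching y values: 3, 14 (2 points).
  x = 8: rhs = 8, matching y values: 5, 12 (2 points).
  x = 9: rhs = 4, matching y values: 2, 15 (2 points).
  x = 10: rhs = 3, matching y values: none (0 points).
  x = 11: rhs = 11, matching y values: none (0 points).
  x = 12: rhs = 0, matching y values: 0 (1 points).
  x = 13: rhs = 10, matching y values: none (0 points).
  x = 14: rhs = 13, matching y values: 8, 9 (2 points).
  x = 15: rhs = 15, matching y values: 7, 10 (2 points).
  x = 16: rhs = 5, matching y values: none (0 points).
Total affine count: 17.
Full point count |E(F_17)| = 17 + 1 = 18.
Hasse bound: |18 − (17+1)| = |0| = 0 ≤ 2√17 ≈ 8.2462 ✓.


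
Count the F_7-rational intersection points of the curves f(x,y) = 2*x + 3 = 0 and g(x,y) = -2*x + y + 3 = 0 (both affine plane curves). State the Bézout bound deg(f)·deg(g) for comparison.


Common zeros: {(2, 1)}; count = 1; Bézout bound = 1.

deg(f) = 1, deg(g) = 1, so Bézout bound = 1.
Scan x ∈ F_7. For each x, list the y ∈ F_7 with f(x, y) ≡ 0 and those with g(x, y) ≡ 0 (mod 7); the common zeros in that column are the intersection.
  x = 0: f ≡ 0 at y ∈ ∅; g ≡ 0 at y ∈ {4}; common: ∅.
  x = 1: f ≡ 0 at y ∈ ∅; g ≡ 0 at y ∈ {6}; common: ∅.
  x = 2: f ≡ 0 at y ∈ {0, 1, 2, 3, 4, 5, 6}; g ≡ 0 at y ∈ {1}; common: {1}.
  x = 3: f ≡ 0 at y ∈ ∅; g ≡ 0 at y ∈ {3}; common: ∅.
  x = 4: f ≡ 0 at y ∈ ∅; g ≡ 0 at y ∈ {5}; common: ∅.
  x = 5: f ≡ 0 at y ∈ ∅; g ≡ 0 at y ∈ {0}; common: ∅.
  x = 6: f ≡ 0 at y ∈ ∅; g ≡ 0 at y ∈ {2}; common: ∅.
Collecting: common zeros = {(2, 1)}, so the count is 1.
Comparison with the Bézout bound: 1 ≤ 1 = deg(f)·deg(g), as expected for curves with no common component (the bound is attained).


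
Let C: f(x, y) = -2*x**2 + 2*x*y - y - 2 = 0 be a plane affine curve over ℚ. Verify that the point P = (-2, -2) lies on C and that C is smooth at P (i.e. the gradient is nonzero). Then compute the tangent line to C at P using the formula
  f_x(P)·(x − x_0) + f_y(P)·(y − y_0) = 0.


Tangent line at P: 4*x - 5*y - 2 = 0.

Step 1: f(-2, -2) = 0, so P lies on C.
Step 2: partial derivatives
  f_x(x, y) = -4*x + 2*y, f_y(x, y) = 2*x - 1.
  f_x(P) = 4, f_y(P) = -5 (gradient nonzero, so P is smooth).
Step 3: tangent line at P: 4·(x − -2) + -5·(y − -2) = 0.
Expanding: 4*x - 5*y - 2 = 0.


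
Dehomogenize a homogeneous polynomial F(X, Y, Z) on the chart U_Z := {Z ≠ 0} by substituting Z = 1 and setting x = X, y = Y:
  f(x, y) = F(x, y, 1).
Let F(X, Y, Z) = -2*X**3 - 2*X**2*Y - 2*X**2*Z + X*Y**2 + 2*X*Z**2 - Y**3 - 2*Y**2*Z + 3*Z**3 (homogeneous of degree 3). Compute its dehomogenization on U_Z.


f(x, y) = -2*x**3 - 2*x**2*y - 2*x**2 + x*y**2 + 2*x - y**3 - 2*y**2 + 3

On U_Z we set Z = 1. Each monomial c·X^i·Y^j·Z^k in F becomes c·x^i·y^j·1^k = c·x^i·y^j.
Substituting Z = 1: F(X, Y, 1) = -2*x**3 - 2*x**2*y - 2*x**2 + x*y**2 + 2*x - y**3 - 2*y**2 + 3.
Note: deg(f) ≤ deg(F) = 3; strict inequality happens when F is divisible by Z (lost terms).


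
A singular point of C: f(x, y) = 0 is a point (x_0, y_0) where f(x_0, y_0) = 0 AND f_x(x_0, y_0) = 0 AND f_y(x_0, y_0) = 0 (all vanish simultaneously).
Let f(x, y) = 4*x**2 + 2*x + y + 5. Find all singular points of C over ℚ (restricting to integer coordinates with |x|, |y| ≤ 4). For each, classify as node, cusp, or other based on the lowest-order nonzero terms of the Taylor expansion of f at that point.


No singular points in the scanned grid; C is smooth there.

Compute partial derivatives:
  f_x = 8*x + 2.
  f_y = 1.
f_y = 1 is a nonzero constant, so f_y never vanishes: no point (x, y) can satisfy f = f_x = f_y = 0. In particular no (x, y) ∈ {−4, ..., 4}² is singular; the curve is smooth.


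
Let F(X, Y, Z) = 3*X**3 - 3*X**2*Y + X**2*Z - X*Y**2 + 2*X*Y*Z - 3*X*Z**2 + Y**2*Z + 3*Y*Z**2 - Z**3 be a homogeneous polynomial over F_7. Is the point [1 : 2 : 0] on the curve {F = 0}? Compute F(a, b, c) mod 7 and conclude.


F(1,2,0) ≡ 0 (mod 7); P is on the curve.

Evaluate F(1, 2, 0) term-by-term (mod 7).
  3*X**3 ↦ 3·1·1·1 = 3
  -3*X**2*Y ↦ -3·1·2·1 = -6
  X**2*Z ↦ 1·1·1·0 = 0
  -X*Y**2 ↦ -1·1·4·1 = -4
  2*X*Y*Z ↦ 2·1·2·0 = 0
  -3*X*Z**2 ↦ -3·1·1·0 = 0
  Y**2*Z ↦ 1·1·4·0 = 0
  3*Y*Z**2 ↦ 3·1·2·0 = 0
  -Z**3 ↦ -1·1·1·0 = 0
Sum: F(1, 2, 0) = (3) + (-6) + (0) + (-4) + (0) + (0) + (0) + (0) + (0) = -7.
Reducing mod 7: -7 ≡ 0 (mod 7).
Since F(a, b, c) ≡ 0 (mod 7), P lies on the curve.


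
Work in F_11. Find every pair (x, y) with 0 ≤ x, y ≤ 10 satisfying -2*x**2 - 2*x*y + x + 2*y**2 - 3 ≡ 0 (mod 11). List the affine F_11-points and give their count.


Affine F_11-points: {(1, 2), (1, 10), (2, 1), (3, 1), (3, 2), (4, 7), (4, 8), (5, 8), (6, 7), (6, 10)}; count = 10.

For each of the 121 pairs (x, y) ∈ F_11², evaluate f(x, y) mod 11. Record the zeros.
  x = 0: [0↦8, 1↦10, 2↦5, 3↦4, 4↦7, 5↦3, 6↦3, 7↦7, 8↦4, 9↦5, 10↦10]  zeros at y ∈ ∅
  x = 1: [0↦7, 1↦7, 2↦0, 3↦8, 4↦9, 5↦3, 6↦1, 7↦3, 8↦9, 9↦8, 10↦0]  zeros at y ∈ {2, 10}
  x = 2: [0↦2, 1↦0, 2↦2, 3↦8, 4↦7, 5↦10, 6↦6, 7↦6, 8↦10, 9↦7, 10↦8]  zeros at y ∈ {1}
  x = 3: [0↦4, 1↦0, 2↦0, 3↦4, 4↦1, 5↦2, 6↦7, 7↦5, 8↦7, 9↦2, 10↦1]  zeros at y ∈ {1, 2}
  x = 4: [0↦2, 1↦7, 2↦5, 3↦7, 4↦2, 5↦1, 6↦4, 7↦0, 8↦0, 9↦4, 10↦1]  zeros at y ∈ {7, 8}
  x = 5: [0↦7, 1↦10, 2↦6, 3↦6, 4↦10, 5↦7, 6↦8, 7↦2, 8↦0, 9↦2, 10↦8]  zeros at y ∈ {8}
  x = 6: [0↦8, 1↦9, 2↦3, 3↦1, 4↦3, 5↦9, 6↦8, 7↦0, 8↦7, 9↦7, 10↦0]  zeros at y ∈ {7, 10}
  x = 7: [0↦5, 1↦4, 2↦7, 3↦3, 4↦3, 5↦7, 6↦4, 7↦5, 8↦10, 9↦8, 10↦10]  zeros at y ∈ ∅
  x = 8: [0↦9, 1↦6, 2↦7, 3↦1, 4↦10, 5↦1, 6↦7, 7↦6, 8↦9, 9↦5, 10↦5]  zeros at y ∈ ∅
  x = 9: [0↦9, 1↦4, 2↦3, 3↦6, 4↦2, 5↦2, 6↦6, 7↦3, 8↦4, 9↦9, 10↦7]  zeros at y ∈ ∅
  x = 10: [0↦5, 1↦9, 2↦6, 3↦7, 4↦1, 5↦10, 6↦1, 7↦7, 8↦6, 9↦9, 10↦5]  zeros at y ∈ ∅
Collecting zeros: affine points = {(1, 2), (1, 10), (2, 1), (3, 1), (3, 2), (4, 7), (4, 8), (5, 8), (6, 7), (6, 10)}.
Total count |C(F_11)_aff| = 10.


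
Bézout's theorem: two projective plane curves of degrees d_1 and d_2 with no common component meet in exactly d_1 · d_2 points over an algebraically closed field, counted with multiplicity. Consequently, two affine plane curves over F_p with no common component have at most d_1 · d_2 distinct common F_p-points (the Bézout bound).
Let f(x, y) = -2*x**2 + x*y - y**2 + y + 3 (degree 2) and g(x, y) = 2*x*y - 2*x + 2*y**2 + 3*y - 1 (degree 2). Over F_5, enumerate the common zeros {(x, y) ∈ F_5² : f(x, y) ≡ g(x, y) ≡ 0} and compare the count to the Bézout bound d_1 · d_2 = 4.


Common zeros: {(2, 0)}; count = 1; Bézout bound = 4.

deg(f) = 2, deg(g) = 2, so Bézout bound = 4.
Scan x ∈ F_5. For each x, list the y ∈ F_5 with f(x, y) ≡ 0 and those with g(x, y) ≡ 0 (mod 5); the common zeros in that column are the intersection.
  x = 0: f ≡ 0 at y ∈ ∅; g ≡ 0 at y ∈ ∅; common: ∅.
  x = 1: f ≡ 0 at y ∈ ∅; g ≡ 0 at y ∈ {2, 3}; common: ∅.
  x = 2: f ≡ 0 at y ∈ {0, 3}; g ≡ 0 at y ∈ {0, 4}; common: {0}.
  x = 3: f ≡ 0 at y ∈ {0, 4}; g ≡ 0 at y ∈ ∅; common: ∅.
  x = 4: f ≡ 0 at y ∈ {1, 4}; g ≡ 0 at y ∈ ∅; common: ∅.
Collecting: common zeros = {(2, 0)}, so the count is 1.
Comparison with the Bézout bound: 1 ≤ 4 = deg(f)·deg(g), as expected for curves with no common component (the affine F_5-count falls short of the bound because intersections may lie at infinity, over extension fields, or carry multiplicity).


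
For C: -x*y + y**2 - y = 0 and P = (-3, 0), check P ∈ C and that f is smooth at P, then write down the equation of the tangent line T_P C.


Tangent line at P: 2*y = 0.

Step 1: f(-3, 0) = 0, so P lies on C.
Step 2: partial derivatives
  f_x(x, y) = -y, f_y(x, y) = -x + 2*y - 1.
  f_x(P) = 0, f_y(P) = 2 (gradient nonzero, so P is smooth).
Step 3: tangent line at P: 0·(x − -3) + 2·(y − 0) = 0.
Expanding: 2*y = 0.


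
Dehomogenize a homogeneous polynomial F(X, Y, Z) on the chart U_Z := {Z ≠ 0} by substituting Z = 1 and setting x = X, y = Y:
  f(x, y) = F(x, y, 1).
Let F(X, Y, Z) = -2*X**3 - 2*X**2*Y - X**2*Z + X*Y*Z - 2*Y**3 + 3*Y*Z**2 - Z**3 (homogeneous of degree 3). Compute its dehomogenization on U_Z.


f(x, y) = -2*x**3 - 2*x**2*y - x**2 + x*y - 2*y**3 + 3*y - 1

On U_Z we set Z = 1. Each monomial c·X^i·Y^j·Z^k in F becomes c·x^i·y^j·1^k = c·x^i·y^j.
Substituting Z = 1: F(X, Y, 1) = -2*x**3 - 2*x**2*y - x**2 + x*y - 2*y**3 + 3*y - 1.
Note: deg(f) ≤ deg(F) = 3; strict inequality happens when F is divisible by Z (lost terms).


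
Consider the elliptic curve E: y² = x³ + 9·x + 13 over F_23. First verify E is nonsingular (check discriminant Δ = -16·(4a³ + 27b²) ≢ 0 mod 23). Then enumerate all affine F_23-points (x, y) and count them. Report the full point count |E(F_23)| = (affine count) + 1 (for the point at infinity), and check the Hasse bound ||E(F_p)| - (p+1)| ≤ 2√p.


Affine points = {(0, 6), (0, 17), (1, 0), (2, 4), (2, 19), (9, 8), (9, 15), (12, 3), (12, 20), (13, 2), (13, 21), (14, 10), (14, 13), (15, 2), (15, 21), (18, 2), (18, 21), (22, 7), (22, 16)}; affine count = 19; |E(F_23)| = 20.

Discriminant check: Δ ∝ 4a³ + 27b² = 4·9³ + 27·13² = 4·729 + 27·169 ≡ 4 (mod 23). Nonzero ⇒ E is nonsingular.
For each x ∈ F_23, compute rhs = x³ + 9·x + 13 mod 23, then count y ∈ F_23 with y² ≡ rhs.
  x = 0: rhs = 13, matching y values: 6, 17 (2 points).
  x = 1: rhs = 0, matching y values: 0 (1 points).
  x = 2: rhs = 16, matching y values: 4, 19 (2 points).
  x = 3: rhs = 21, matching y values: none (0 points).
  x = 4: rhs = 21, matching y values: none (0 points).
  x = 5: rhs = 22, matching y values: none (0 points).
  x = 6: rhs = 7, matching y values: none (0 points).
  x = 7: rhs = 5, matching y values: none (0 points).
  x = 8: rhs = 22, matching y values: none (0 points).
  x = 9: rhs = 18, matching y values: 8, 15 (2 points).
  x = 10: rhs = 22, matching y values: none (0 points).
  x = 11: rhs = 17, matching y values: none (0 points).
  x = 12: rhs = 9, matching y values: 3, 20 (2 points).
  x = 13: rhs = 4, matching y values: 2, 21 (2 points).
  x = 14: rhs = 8, matching y values: 10, 13 (2 points).
  x = 15: rhs = 4, matching y values: 2, 21 (2 points).
  x = 16: rhs = 21, matching y values: none (0 points).
  x = 17: rhs = 19, matching y values: none (0 points).
  x = 18: rhs = 4, matching y values: 2, 21 (2 points).
  x = 19: rhs = 5, matching y values: none (0 points).
  x = 20: rhs = 5, matching y values: none (0 points).
  x = 21: rhs = 10, matching y values: none (0 points).
  x = 22: rhs = 3, matching y values: 7, 16 (2 points).
Total affine count: 19.
Full point count |E(F_23)| = 19 + 1 = 20.
Hasse bound: |20 − (23+1)| = |-4| = 4 ≤ 2√23 ≈ 9.5917 ✓.


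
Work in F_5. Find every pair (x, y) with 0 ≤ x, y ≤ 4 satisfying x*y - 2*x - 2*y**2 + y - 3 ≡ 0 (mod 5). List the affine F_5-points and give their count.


Affine F_5-points: {(1, 0), (1, 1), (3, 3), (3, 4)}; count = 4.

For each of the 25 pairs (x, y) ∈ F_5², evaluate f(x, y) mod 5. Record the zeros.
  x = 0: [0↦2, 1↦1, 2↦1, 3↦2, 4↦4]  zeros at y ∈ ∅
  x = 1: [0↦0, 1↦0, 2↦1, 3↦3, 4↦1]  zeros at y ∈ {0, 1}
  x = 2: [0↦3, 1↦4, 2↦1, 3↦4, 4↦3]  zeros at y ∈ ∅
  x = 3: [0↦1, 1↦3, 2↦1, 3↦0, 4↦0]  zeros at y ∈ {3, 4}
  x = 4: [0↦4, 1↦2, 2↦1, 3↦1, 4↦2]  zeros at y ∈ ∅
Collecting zeros: affine points = {(1, 0), (1, 1), (3, 3), (3, 4)}.
Total count |C(F_5)_aff| = 4.


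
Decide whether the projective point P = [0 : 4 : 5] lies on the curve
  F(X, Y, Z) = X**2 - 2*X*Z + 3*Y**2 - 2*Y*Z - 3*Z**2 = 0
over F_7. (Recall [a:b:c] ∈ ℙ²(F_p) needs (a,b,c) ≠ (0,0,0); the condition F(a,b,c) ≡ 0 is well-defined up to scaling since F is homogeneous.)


F(0,4,5) ≡ 3 (mod 7); P is NOT on the curve.

Evaluate F(0, 4, 5) term-by-term (mod 7).
  X**2 ↦ 1·0·1·1 = 0
  -2*X*Z ↦ -2·0·1·5 = 0
  3*Y**2 ↦ 3·1·16·1 = 48
  -2*Y*Z ↦ -2·1·4·5 = -40
  -3*Z**2 ↦ -3·1·1·25 = -75
Sum: F(0, 4, 5) = (0) + (0) + (48) + (-40) + (-75) = -67.
Reducing mod 7: -67 ≡ 3 (mod 7).
Since F(a, b, c) ≡ 3 ≠ 0 (mod 7), P does NOT lie on the curve.


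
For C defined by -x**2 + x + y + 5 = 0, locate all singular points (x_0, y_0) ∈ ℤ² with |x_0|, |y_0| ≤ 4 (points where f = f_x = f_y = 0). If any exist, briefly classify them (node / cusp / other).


No singular points in the scanned grid; C is smooth there.

Compute partial derivatives:
  f_x = 1 - 2*x.
  f_y = 1.
f_y = 1 is a nonzero constant, so f_y never vanishes: no point (x, y) can satisfy f = f_x = f_y = 0. In particular no (x, y) ∈ {−4, ..., 4}² is singular; the curve is smooth.


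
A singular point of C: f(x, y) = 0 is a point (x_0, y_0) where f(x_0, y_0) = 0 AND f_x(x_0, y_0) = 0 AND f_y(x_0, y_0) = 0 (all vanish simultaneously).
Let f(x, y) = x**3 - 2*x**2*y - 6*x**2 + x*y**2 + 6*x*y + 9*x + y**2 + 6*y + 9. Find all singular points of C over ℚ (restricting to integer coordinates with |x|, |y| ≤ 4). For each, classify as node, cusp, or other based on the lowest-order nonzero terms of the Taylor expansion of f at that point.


Singular points: {(0, -3)}; classification: cusp.

Compute partial derivatives:
  f_x = 3*x**2 - 4*x*y - 12*x + y**2 + 6*y + 9.
  f_y = -2*x**2 + 2*x*y + 6*x + 2*y + 6.
Scan x_0 ∈ {−4, ..., 4}. For each x_0, f_y(x_0, y) is a polynomial in y; find its integer roots y ∈ {−4, ..., 4}, then test f_x and f at those candidates.
  x = -4: f_y(-4, y) = -6*y - 50; no integer root y with |y| ≤ 4.
  x = -3: f_y(-3, y) = -4*y - 30; no integer root y with |y| ≤ 4.
  x = -2: f_y(-2, y) = -2*y - 14; no integer root y with |y| ≤ 4.
  x = -1: f_y(-1, y) = -2; no integer root y with |y| ≤ 4.
  x = 0: f_y(0, y) = 2*y + 6; vanishes at y ∈ {-3}. (0, -3): f_x = 0, f = 0 — SINGULAR.
  x = 1: f_y(1, y) = 4*y + 10; no integer root y with |y| ≤ 4.
  x = 2: f_y(2, y) = 6*y + 10; no integer root y with |y| ≤ 4.
  x = 3: f_y(3, y) = 8*y + 6; no integer root y with |y| ≤ 4.
  x = 4: f_y(4, y) = 10*y - 2; no integer root y with |y| ≤ 4.
Only singular point on the grid: (0, -3).
Classify: substitute x = 0 + u, y = -3 + v and expand: f = u**3 - 2*u**2*v + u*v**2 + v**2.
No constant or linear terms (consistent with a singular point). Quadratic part: v**2. Cubic part: u**3 - 2*u**2*v + u*v**2.
The quadratic part v**2 is a perfect square, so there is a single (double) tangent line v = 0, i.e. y = -3. Restricting the cubic part to that line (v = 0) leaves u**3 ≠ 0, so f is not divisible by v and the branch is v² ≈ -u**3 to lowest order — this is a cusp.
Classification: cusp.


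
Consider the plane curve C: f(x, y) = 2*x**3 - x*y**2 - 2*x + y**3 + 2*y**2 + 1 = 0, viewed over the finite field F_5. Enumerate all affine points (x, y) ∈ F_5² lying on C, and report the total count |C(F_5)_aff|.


Affine F_5-points: {(2, 3), (4, 1), (4, 3)}; count = 3.

For each of the 25 pairs (x, y) ∈ F_5², evaluate f(x, y) mod 5. Record the zeros.
  x = 0: [0↦1, 1↦4, 2↦2, 3↦1, 4↦2]  zeros at y ∈ ∅
  x = 1: [0↦1, 1↦3, 2↦3, 3↦2, 4↦1]  zeros at y ∈ ∅
  x = 2: [0↦3, 1↦4, 2↦1, 3↦0, 4↦2]  zeros at y ∈ {3}
  x = 3: [0↦4, 1↦4, 2↦3, 3↦2, 4↦2]  zeros at y ∈ ∅
  x = 4: [0↦1, 1↦0, 2↦1, 3↦0, 4↦3]  zeros at y ∈ {1, 3}
Collecting zeros: affine points = {(2, 3), (4, 1), (4, 3)}.
Total count |C(F_5)_aff| = 3.


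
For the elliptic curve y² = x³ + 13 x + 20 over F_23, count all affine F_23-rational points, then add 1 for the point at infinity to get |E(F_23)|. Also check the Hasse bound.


Affine points = {(2, 10), (2, 13), (5, 7), (5, 16), (10, 0), (12, 8), (12, 15), (14, 5), (14, 18), (15, 5), (15, 18), (16, 0), (17, 5), (17, 18), (20, 0), (21, 3), (21, 20), (22, 11), (22, 12)}; affine count = 19; |E(F_23)| = 20.

Discriminant check: Δ ∝ 4a³ + 27b² = 4·13³ + 27·20² = 4·2197 + 27·400 ≡ 15 (mod 23). Nonzero ⇒ E is nonsingular.
For each x ∈ F_23, compute rhs = x³ + 13·x + 20 mod 23, then count y ∈ F_23 with y² ≡ rhs.
  x = 0: rhs = 20, matching y values: none (0 points).
  x = 1: rhs = 11, matching y values: none (0 points).
  x = 2: rhs = 8, matching y values: 10, 13 (2 points).
  x = 3: rhs = 17, matching y values: none (0 points).
  x = 4: rhs = 21, matching y values: none (0 points).
  x = 5: rhs = 3, matching y values: 7, 16 (2 points).
  x = 6: rhs = 15, matching y values: none (0 points).
  x = 7: rhs = 17, matching y values: none (0 points).
  x = 8: rhs = 15, matching y values: none (0 points).
  x = 9: rhs = 15, matching y values: none (0 points).
  x = 10: rhs = 0, matching y values: 0 (1 points).
  x = 11: rhs = 22, matching y values: none (0 points).
  x = 12: rhs = 18, matching y values: 8, 15 (2 points).
  x = 13: rhs = 17, matching y values: none (0 points).
  x = 14: rhs = 2, matching y values: 5, 18 (2 points).
  x = 15: rhs = 2, matching y values: 5, 18 (2 points).
  x = 16: rhs = 0, matching y values: 0 (1 points).
  x = 17: rhs = 2, matching y values: 5, 18 (2 points).
  x = 18: rhs = 14, matching y values: none (0 points).
  x = 19: rhs = 19, matching y values: none (0 points).
  x = 20: rhs = 0, matching y values: 0 (1 points).
  x = 21: rhs = 9, matching y values: 3, 20 (2 points).
  x = 22: rhs = 6, matching y values: 11, 12 (2 points).
Total affine count: 19.
Full point count |E(F_23)| = 19 + 1 = 20.
Hasse bound: |20 − (23+1)| = |-4| = 4 ≤ 2√23 ≈ 9.5917 ✓.


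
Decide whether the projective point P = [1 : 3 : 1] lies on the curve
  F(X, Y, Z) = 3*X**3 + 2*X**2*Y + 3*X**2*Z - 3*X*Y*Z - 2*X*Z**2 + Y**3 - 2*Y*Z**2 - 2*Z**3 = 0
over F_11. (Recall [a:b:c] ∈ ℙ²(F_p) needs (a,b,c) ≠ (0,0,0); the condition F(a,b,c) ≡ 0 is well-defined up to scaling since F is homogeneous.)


F(1,3,1) ≡ 9 (mod 11); P is NOT on the curve.

Evaluate F(1, 3, 1) term-by-term (mod 11).
  3*X**3 ↦ 3·1·1·1 = 3
  2*X**2*Y ↦ 2·1·3·1 = 6
  3*X**2*Z ↦ 3·1·1·1 = 3
  -3*X*Y*Z ↦ -3·1·3·1 = -9
  -2*X*Z**2 ↦ -2·1·1·1 = -2
  Y**3 ↦ 1·1·27·1 = 27
  -2*Y*Z**2 ↦ -2·1·3·1 = -6
  -2*Z**3 ↦ -2·1·1·1 = -2
Sum: F(1, 3, 1) = (3) + (6) + (3) + (-9) + (-2) + (27) + (-6) + (-2) = 20.
Reducing mod 11: 20 ≡ 9 (mod 11).
Since F(a, b, c) ≡ 9 ≠ 0 (mod 11), P does NOT lie on the curve.


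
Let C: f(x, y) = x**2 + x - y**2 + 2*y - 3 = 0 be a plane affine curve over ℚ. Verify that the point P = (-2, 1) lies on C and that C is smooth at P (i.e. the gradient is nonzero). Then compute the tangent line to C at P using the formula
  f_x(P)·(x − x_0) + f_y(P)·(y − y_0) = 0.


Tangent line at P: -3*x - 6 = 0.

Step 1: f(-2, 1) = 0, so P lies on C.
Step 2: partial derivatives
  f_x(x, y) = 2*x + 1, f_y(x, y) = 2 - 2*y.
  f_x(P) = -3, f_y(P) = 0 (gradient nonzero, so P is smooth).
Step 3: tangent line at P: -3·(x − -2) + 0·(y − 1) = 0.
Expanding: -3*x - 6 = 0.


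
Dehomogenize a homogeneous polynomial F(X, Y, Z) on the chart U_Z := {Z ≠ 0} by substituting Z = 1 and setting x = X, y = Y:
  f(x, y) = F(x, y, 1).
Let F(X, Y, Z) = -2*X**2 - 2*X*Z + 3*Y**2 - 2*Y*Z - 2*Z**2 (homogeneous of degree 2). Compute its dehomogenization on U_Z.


f(x, y) = -2*x**2 - 2*x + 3*y**2 - 2*y - 2

On U_Z we set Z = 1. Each monomial c·X^i·Y^j·Z^k in F becomes c·x^i·y^j·1^k = c·x^i·y^j.
Substituting Z = 1: F(X, Y, 1) = -2*x**2 - 2*x + 3*y**2 - 2*y - 2.
Note: deg(f) ≤ deg(F) = 2; strict inequality happens when F is divisible by Z (lost terms).


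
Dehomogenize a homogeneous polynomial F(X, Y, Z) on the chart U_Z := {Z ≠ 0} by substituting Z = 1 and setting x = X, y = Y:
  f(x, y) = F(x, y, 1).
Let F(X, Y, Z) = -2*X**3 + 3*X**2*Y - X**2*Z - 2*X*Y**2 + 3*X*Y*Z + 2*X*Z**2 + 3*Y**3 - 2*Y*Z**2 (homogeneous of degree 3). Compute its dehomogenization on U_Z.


f(x, y) = -2*x**3 + 3*x**2*y - x**2 - 2*x*y**2 + 3*x*y + 2*x + 3*y**3 - 2*y

On U_Z we set Z = 1. Each monomial c·X^i·Y^j·Z^k in F becomes c·x^i·y^j·1^k = c·x^i·y^j.
Substituting Z = 1: F(X, Y, 1) = -2*x**3 + 3*x**2*y - x**2 - 2*x*y**2 + 3*x*y + 2*x + 3*y**3 - 2*y.
Note: deg(f) ≤ deg(F) = 3; strict inequality happens when F is divisible by Z (lost terms).


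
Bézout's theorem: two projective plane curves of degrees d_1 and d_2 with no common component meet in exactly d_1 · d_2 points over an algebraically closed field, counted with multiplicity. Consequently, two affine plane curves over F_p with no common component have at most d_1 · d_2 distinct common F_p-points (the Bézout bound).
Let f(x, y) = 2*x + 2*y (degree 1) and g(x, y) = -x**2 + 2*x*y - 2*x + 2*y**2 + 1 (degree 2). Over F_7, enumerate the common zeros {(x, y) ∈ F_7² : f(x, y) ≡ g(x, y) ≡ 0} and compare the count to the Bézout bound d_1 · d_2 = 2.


Common zeros: {(2, 5), (3, 4)}; count = 2; Bézout bound = 2.

deg(f) = 1, deg(g) = 2, so Bézout bound = 2.
Scan x ∈ F_7. For each x, list the y ∈ F_7 with f(x, y) ≡ 0 and those with g(x, y) ≡ 0 (mod 7); the common zeros in that column are the intersection.
  x = 0: f ≡ 0 at y ∈ {0}; g ≡ 0 at y ∈ ∅; common: ∅.
  x = 1: f ≡ 0 at y ∈ {6}; g ≡ 0 at y ∈ ∅; common: ∅.
  x = 2: f ≡ 0 at y ∈ {5}; g ≡ 0 at y ∈ {0, 5}; common: {5}.
  x = 3: f ≡ 0 at y ∈ {4}; g ≡ 0 at y ∈ {0, 4}; common: {4}.
  x = 4: f ≡ 0 at y ∈ {3}; g ≡ 0 at y ∈ ∅; common: ∅.
  x = 5: f ≡ 0 at y ∈ {2}; g ≡ 0 at y ∈ {3, 6}; common: ∅.
  x = 6: f ≡ 0 at y ∈ {1}; g ≡ 0 at y ∈ {3, 5}; common: ∅.
Collecting: common zeros = {(2, 5), (3, 4)}, so the count is 2.
Comparison with the Bézout bound: 2 ≤ 2 = deg(f)·deg(g), as expected for curves with no common component (the bound is attained).


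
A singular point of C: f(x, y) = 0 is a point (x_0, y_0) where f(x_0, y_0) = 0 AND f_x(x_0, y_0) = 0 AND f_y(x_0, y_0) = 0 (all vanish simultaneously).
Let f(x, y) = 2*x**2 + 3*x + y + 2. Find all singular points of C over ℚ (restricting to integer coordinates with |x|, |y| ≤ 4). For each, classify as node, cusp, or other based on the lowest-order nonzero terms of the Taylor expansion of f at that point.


No singular points in the scanned grid; C is smooth there.

Compute partial derivatives:
  f_x = 4*x + 3.
  f_y = 1.
f_y = 1 is a nonzero constant, so f_y never vanishes: no point (x, y) can satisfy f = f_x = f_y = 0. In particular no (x, y) ∈ {−4, ..., 4}² is singular; the curve is smooth.


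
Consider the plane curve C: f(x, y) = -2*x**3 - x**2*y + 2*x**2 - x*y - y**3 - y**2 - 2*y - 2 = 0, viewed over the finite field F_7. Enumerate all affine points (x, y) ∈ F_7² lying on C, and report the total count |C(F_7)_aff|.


Affine F_7-points: {(0, 6), (1, 4), (2, 3), (4, 0), (4, 2), (4, 4), (6, 2)}; count = 7.

For each of the 49 pairs (x, y) ∈ F_7², evaluate f(x, y) mod 7. Record the zeros.
  x = 0: [0↦5, 1↦1, 2↦3, 3↦5, 4↦1, 5↦6, 6↦0]  zeros at y ∈ {6}
  x = 1: [0↦5, 1↦6, 2↦6, 3↦6, 4↦0, 5↦3, 6↦2]  zeros at y ∈ {4}
  x = 2: [0↦4, 1↦1, 2↦4, 3↦0, 4↦4, 5↦3, 6↦5]  zeros at y ∈ {3}
  x = 3: [0↦4, 1↦2, 2↦6, 3↦3, 4↦1, 5↦1, 6↦4]  zeros at y ∈ ∅
  x = 4: [0↦0, 1↦4, 2↦0, 3↦3, 4↦0, 5↦6, 6↦1]  zeros at y ∈ {0, 2, 4}
  x = 5: [0↦1, 1↦2, 2↦2, 3↦2, 4↦3, 5↦6, 6↦5]  zeros at y ∈ ∅
  x = 6: [0↦2, 1↦5, 2↦0, 3↦2, 4↦5, 5↦3, 6↦4]  zeros at y ∈ {2}
Collecting zeros: affine points = {(0, 6), (1, 4), (2, 3), (4, 0), (4, 2), (4, 4), (6, 2)}.
Total count |C(F_7)_aff| = 7.


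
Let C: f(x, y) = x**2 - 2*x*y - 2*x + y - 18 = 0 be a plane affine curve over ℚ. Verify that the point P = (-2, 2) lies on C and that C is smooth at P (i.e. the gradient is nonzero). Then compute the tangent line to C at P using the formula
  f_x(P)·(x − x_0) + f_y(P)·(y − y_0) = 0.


Tangent line at P: -10*x + 5*y - 30 = 0.

Step 1: f(-2, 2) = 0, so P lies on C.
Step 2: partial derivatives
  f_x(x, y) = 2*x - 2*y - 2, f_y(x, y) = 1 - 2*x.
  f_x(P) = -10, f_y(P) = 5 (gradient nonzero, so P is smooth).
Step 3: tangent line at P: -10·(x − -2) + 5·(y − 2) = 0.
Expanding: -10*x + 5*y - 30 = 0.


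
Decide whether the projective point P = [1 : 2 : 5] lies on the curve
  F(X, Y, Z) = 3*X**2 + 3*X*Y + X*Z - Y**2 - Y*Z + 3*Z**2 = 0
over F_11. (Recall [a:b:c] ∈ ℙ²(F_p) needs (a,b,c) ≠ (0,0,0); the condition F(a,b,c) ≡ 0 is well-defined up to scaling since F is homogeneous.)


F(1,2,5) ≡ 9 (mod 11); P is NOT on the curve.

Evaluate F(1, 2, 5) term-by-term (mod 11).
  3*X**2 ↦ 3·1·1·1 = 3
  3*X*Y ↦ 3·1·2·1 = 6
  X*Z ↦ 1·1·1·5 = 5
  -Y**2 ↦ -1·1·4·1 = -4
  -Y*Z ↦ -1·1·2·5 = -10
  3*Z**2 ↦ 3·1·1·25 = 75
Sum: F(1, 2, 5) = (3) + (6) + (5) + (-4) + (-10) + (75) = 75.
Reducing mod 11: 75 ≡ 9 (mod 11).
Since F(a, b, c) ≡ 9 ≠ 0 (mod 11), P does NOT lie on the curve.


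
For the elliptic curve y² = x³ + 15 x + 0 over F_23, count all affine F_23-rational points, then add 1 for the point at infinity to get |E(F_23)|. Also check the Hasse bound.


Affine points = {(0, 0), (1, 4), (1, 19), (3, 7), (3, 16), (4, 3), (4, 20), (5, 4), (5, 19), (9, 6), (9, 17), (10, 0), (11, 1), (11, 22), (13, 0), (15, 9), (15, 14), (16, 9), (16, 14), (17, 4), (17, 19), (21, 10), (21, 13)}; affine count = 23; |E(F_23)| = 24.

Discriminant check: Δ ∝ 4a³ + 27b² = 4·15³ + 27·0² = 4·3375 + 27·0 ≡ 22 (mod 23). Nonzero ⇒ E is nonsingular.
For each x ∈ F_23, compute rhs = x³ + 15·x + 0 mod 23, then count y ∈ F_23 with y² ≡ rhs.
  x = 0: rhs = 0, matching y values: 0 (1 points).
  x = 1: rhs = 16, matching y values: 4, 19 (2 points).
  x = 2: rhs = 15, matching y values: none (0 points).
  x = 3: rhs = 3, matching y values: 7, 16 (2 points).
  x = 4: rhs = 9, matching y values: 3, 20 (2 points).
  x = 5: rhs = 16, matching y values: 4, 19 (2 points).
  x = 6: rhs = 7, matching y values: none (0 points).
  x = 7: rhs = 11, matching y values: none (0 points).
  x = 8: rhs = 11, matching y values: none (0 points).
  x = 9: rhs = 13, matching y values: 6, 17 (2 points).
  x = 10: rhs = 0, matching y values: 0 (1 points).
  x = 11: rhs = 1, matching y values: 1, 22 (2 points).
  x = 12: rhs = 22, matching y values: none (0 points).
  x = 13: rhs = 0, matching y values: 0 (1 points).
  x = 14: rhs = 10, matching y values: none (0 points).
  x = 15: rhs = 12, matching y values: 9, 14 (2 points).
  x = 16: rhs = 12, matching y values: 9, 14 (2 points).
  x = 17: rhs = 16, matching y values: 4, 19 (2 points).
  x = 18: rhs = 7, matching y values: none (0 points).
  x = 19: rhs = 14, matching y values: none (0 points).
  x = 20: rhs = 20, matching y values: none (0 points).
  x = 21: rhs = 8, matching y values: 10, 13 (2 points).
  x = 22: rhs = 7, matching y values: none (0 points).
Total affine count: 23.
Full point count |E(F_23)| = 23 + 1 = 24.
Hasse bound: |24 − (23+1)| = |0| = 0 ≤ 2√23 ≈ 9.5917 ✓.


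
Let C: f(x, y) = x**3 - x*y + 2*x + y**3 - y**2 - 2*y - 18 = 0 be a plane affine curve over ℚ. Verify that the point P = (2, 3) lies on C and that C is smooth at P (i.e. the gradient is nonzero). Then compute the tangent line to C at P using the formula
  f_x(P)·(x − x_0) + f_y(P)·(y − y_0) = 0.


Tangent line at P: 11*x + 17*y - 73 = 0.

Step 1: f(2, 3) = 0, so P lies on C.
Step 2: partial derivatives
  f_x(x, y) = 3*x**2 - y + 2, f_y(x, y) = -x + 3*y**2 - 2*y - 2.
  f_x(P) = 11, f_y(P) = 17 (gradient nonzero, so P is smooth).
Step 3: tangent line at P: 11·(x − 2) + 17·(y − 3) = 0.
Expanding: 11*x + 17*y - 73 = 0.


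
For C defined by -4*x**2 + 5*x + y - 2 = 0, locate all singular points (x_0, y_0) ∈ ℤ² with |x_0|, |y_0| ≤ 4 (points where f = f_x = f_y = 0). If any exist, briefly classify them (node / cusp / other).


No singular points in the scanned grid; C is smooth there.

Compute partial derivatives:
  f_x = 5 - 8*x.
  f_y = 1.
f_y = 1 is a nonzero constant, so f_y never vanishes: no point (x, y) can satisfy f = f_x = f_y = 0. In particular no (x, y) ∈ {−4, ..., 4}² is singular; the curve is smooth.


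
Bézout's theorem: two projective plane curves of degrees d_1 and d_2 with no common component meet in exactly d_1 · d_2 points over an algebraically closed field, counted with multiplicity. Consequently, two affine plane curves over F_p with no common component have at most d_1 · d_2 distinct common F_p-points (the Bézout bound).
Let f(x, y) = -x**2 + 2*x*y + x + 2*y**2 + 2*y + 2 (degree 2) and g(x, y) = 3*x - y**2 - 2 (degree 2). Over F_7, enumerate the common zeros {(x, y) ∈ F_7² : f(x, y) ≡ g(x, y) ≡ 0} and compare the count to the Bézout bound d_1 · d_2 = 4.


Common zeros: {(1, 6)}; count = 1; Bézout bound = 4.

deg(f) = 2, deg(g) = 2, so Bézout bound = 4.
Scan x ∈ F_7. For each x, list the y ∈ F_7 with f(x, y) ≡ 0 and those with g(x, y) ≡ 0 (mod 7); the common zeros in that column are the intersection.
  x = 0: f ≡ 0 at y ∈ {2, 4}; g ≡ 0 at y ∈ ∅; common: ∅.
  x = 1: f ≡ 0 at y ∈ {6}; g ≡ 0 at y ∈ {1, 6}; common: {6}.
  x = 2: f ≡ 0 at y ∈ {0, 4}; g ≡ 0 at y ∈ {2, 5}; common: ∅.
  x = 3: f ≡ 0 at y ∈ ∅; g ≡ 0 at y ∈ {0}; common: ∅.
  x = 4: f ≡ 0 at y ∈ ∅; g ≡ 0 at y ∈ ∅; common: ∅.
  x = 5: f ≡ 0 at y ∈ {2, 6}; g ≡ 0 at y ∈ ∅; common: ∅.
  x = 6: f ≡ 0 at y ∈ {0}; g ≡ 0 at y ∈ {3, 4}; common: ∅.
Collecting: common zeros = {(1, 6)}, so the count is 1.
Comparison with the Bézout bound: 1 ≤ 4 = deg(f)·deg(g), as expected for curves with no common component (the affine F_7-count falls short of the bound because intersections may lie at infinity, over extension fields, or carry multiplicity).


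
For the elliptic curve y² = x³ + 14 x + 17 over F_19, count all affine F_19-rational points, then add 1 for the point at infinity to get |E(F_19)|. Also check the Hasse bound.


Affine points = {(0, 6), (0, 13), (4, 2), (4, 17), (9, 6), (9, 13), (10, 6), (10, 13), (11, 1), (11, 18), (15, 7), (15, 12), (16, 9), (16, 10), (17, 0)}; affine count = 15; |E(F_19)| = 16.

Discriminant check: Δ ∝ 4a³ + 27b² = 4·14³ + 27·17² = 4·2744 + 27·289 ≡ 7 (mod 19). Nonzero ⇒ E is nonsingular.
For each x ∈ F_19, compute rhs = x³ + 14·x + 17 mod 19, then count y ∈ F_19 with y² ≡ rhs.
  x = 0: rhs = 17, matching y values: 6, 13 (2 points).
  x = 1: rhs = 13, matching y values: none (0 points).
  x = 2: rhs = 15, matching y values: none (0 points).
  x = 3: rhs = 10, matching y values: none (0 points).
  x = 4: rhs = 4, matching y values: 2, 17 (2 points).
  x = 5: rhs = 3, matching y values: none (0 points).
  x = 6: rhs = 13, matching y values: none (0 points).
  x = 7: rhs = 2, matching y values: none (0 points).
  x = 8: rhs = 14, matching y values: none (0 points).
  x = 9: rhs = 17, matching y values: 6, 13 (2 points).
  x = 10: rhs = 17, matching y values: 6, 13 (2 points).
  x = 11: rhs = 1, matching y values: 1, 18 (2 points).
  x = 12: rhs = 13, matching y values: none (0 points).
  x = 13: rhs = 2, matching y values: none (0 points).
  x = 14: rhs = 12, matching y values: none (0 points).
  x = 15: rhs = 11, matching y values: 7, 12 (2 points).
  x = 16: rhs = 5, matching y values: 9, 10 (2 points).
  x = 17: rhs = 0, matching y values: 0 (1 points).
  x = 18: rhs = 2, matching y values: none (0 points).
Total affine count: 15.
Full point count |E(F_19)| = 15 + 1 = 16.
Hasse bound: |16 − (19+1)| = |-4| = 4 ≤ 2√19 ≈ 8.7178 ✓.
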